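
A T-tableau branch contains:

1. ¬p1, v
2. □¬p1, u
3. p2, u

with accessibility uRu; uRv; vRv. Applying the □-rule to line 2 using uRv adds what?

¬p1, v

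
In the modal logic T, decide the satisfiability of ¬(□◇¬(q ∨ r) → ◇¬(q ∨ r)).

1. ¬(□◇¬(q ∨ r) → ◇¬(q ∨ r)), u
2. □◇¬(q ∨ r), u
3. ¬◇¬(q ∨ r), u
4. ◇¬(q ∨ r), u
5. q ∨ r, u
6. r, u
7. ¬(q ∨ r), v
8. ¬q, v
9. ¬r, v
10. ◇¬(q ∨ r), v
11. q ∨ r, v
12. r, v
Accessibility: uRu, uRv, vRv
Branch closes: r and ¬r both at v.
(One branch shown.) All branches close.

Unsatisfiable (every branch closes)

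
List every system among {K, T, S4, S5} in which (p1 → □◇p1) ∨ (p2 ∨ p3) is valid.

S5

S5-tableau for the negation ¬((p1 → □◇p1) ∨ (p2 ∨ p3)):
1. ¬((p1 → □◇p1) ∨ (p2 ∨ p3)), u
2. ¬(p1 → □◇p1), u
3. ¬(p2 ∨ p3), u
4. p1, u
5. ¬□◇p1, u
6. ¬p2, u
7. ¬p3, u
8. ¬◇p1, v
9. ¬p1, u
Accessibility: uRu, uRv, vRu, vRv
Branch closes: p1 and ¬p1 both at u.
Every branch closes (one shown): valid in S5.
S4-tableau for the negation ¬((p1 → □◇p1) ∨ (p2 ∨ p3)):
1. ¬((p1 → □◇p1) ∨ (p2 ∨ p3)), u
2. ¬(p1 → □◇p1), u
3. ¬(p2 ∨ p3), u
4. p1, u
5. ¬□◇p1, u
6. ¬p2, u
7. ¬p3, u
8. ¬◇p1, v
9. ¬p1, v
Accessibility: uRu, uRv, vRv
Complete open branch: countermodel on an S4-frame, so not valid in S4, nor in K, T (the same frame is also a K-frame and a T-frame).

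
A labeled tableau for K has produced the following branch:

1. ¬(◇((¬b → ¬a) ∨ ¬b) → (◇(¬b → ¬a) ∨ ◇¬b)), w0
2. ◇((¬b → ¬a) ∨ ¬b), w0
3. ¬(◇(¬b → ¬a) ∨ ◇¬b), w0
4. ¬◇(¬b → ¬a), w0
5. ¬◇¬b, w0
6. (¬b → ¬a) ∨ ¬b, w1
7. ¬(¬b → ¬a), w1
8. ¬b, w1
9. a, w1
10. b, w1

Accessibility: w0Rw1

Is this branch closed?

Both b and ¬b appear at w1.

Closed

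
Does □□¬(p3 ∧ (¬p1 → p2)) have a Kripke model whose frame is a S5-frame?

1. □□¬(p3 ∧ (¬p1 → p2)), 0
2. □¬(p3 ∧ (¬p1 → p2)), 0   [□-rule on 1 via 0R0]
3. ¬(p3 ∧ (¬p1 → p2)), 0   [□-rule on 2 via 0R0]
4. ¬(¬p1 → p2), 0   [¬∧-rule on 3 (branches; this branch)]
5. ¬p1, 0   [¬→-rule on 4]
6. ¬p2, 0   [¬→-rule on 4]
Accessibility: 0R0

Satisfiable (open branch found)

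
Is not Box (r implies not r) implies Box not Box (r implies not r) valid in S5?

Valid

Tableau for the negation not (not Box (r implies not r) implies Box not Box (r implies not r)):
1. not (not Box (r implies not r) implies Box not Box (r implies not r)), 0
2. not Box (r implies not r), 0
3. not Box not Box (r implies not r), 0
4. not (r implies not r), 1
5. r, 1
6. Box (r implies not r), 2
7. r implies not r, 0
8. r implies not r, 1
9. r implies not r, 2
10. not r, 0
11. not r, 1
Accessibility: 0R0, 0R1, 0R2, 1R0, 1R1, 1R2, 2R0, 2R1, 2R2
Branch closes: r and not r both at 1.
All branches of the negation close; one closing branch shown above.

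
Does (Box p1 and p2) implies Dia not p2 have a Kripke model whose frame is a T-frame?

1. (Box p1 and p2) implies Dia not p2, 0
2. Dia not p2, 0   [implies-rule on 1 (branches; this branch)]
3. not p2, 1   [Dia-rule on 2: fresh world 1, 0R1]
Accessibility: 0R0, 0R1, 1R1

Yes, satisfiable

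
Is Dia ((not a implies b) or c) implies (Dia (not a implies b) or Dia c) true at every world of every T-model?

Tableau for the negation not (Dia ((not a implies b) or c) implies (Dia (not a implies b) or Dia c)):
1. not (Dia ((not a implies b) or c) implies (Dia (not a implies b) or Dia c)), u
2. Dia ((not a implies b) or c), u
3. not (Dia (not a implies b) or Dia c), u
4. not Dia (not a implies b), u
5. not Dia c, u
6. not (not a implies b), u
7. not a, u
8. not b, u
9. not c, u
10. (not a implies b) or c, v
11. not (not a implies b), v
12. not a, v
13. not b, v
14. not c, v
15. not a implies b, v
16. b, v
Accessibility: uRu, uRv, vRv
Branch closes: b and not b both at v.
All branches of the negation close; one closing branch shown above.

Valid in T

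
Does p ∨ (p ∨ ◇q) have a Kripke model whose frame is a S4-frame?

Yes, satisfiable

1. p ∨ (p ∨ ◇q), u
2. p ∨ ◇q, u
3. ◇q, u
4. q, v
Accessibility: uRu, uRv, vRv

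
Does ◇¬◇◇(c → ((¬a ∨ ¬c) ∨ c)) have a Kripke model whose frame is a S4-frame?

1. ◇¬◇◇(c → ((¬a ∨ ¬c) ∨ c)), 0
2. ¬◇◇(c → ((¬a ∨ ¬c) ∨ c)), 1
3. ¬◇(c → ((¬a ∨ ¬c) ∨ c)), 1
4. ¬(c → ((¬a ∨ ¬c) ∨ c)), 1
5. c, 1
6. ¬((¬a ∨ ¬c) ∨ c), 1
7. ¬(¬a ∨ ¬c), 1
8. ¬c, 1
Accessibility: 0R0, 0R1, 1R1
Branch closes: c and ¬c both at 1.
Every branch closes; the branch above is one of them.

Unsatisfiable (every branch closes)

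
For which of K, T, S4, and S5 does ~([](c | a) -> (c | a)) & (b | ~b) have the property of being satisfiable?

K-tableau for the formula:
1. ~([](c | a) -> (c | a)) & (b | ~b), 0
2. ~([](c | a) -> (c | a)), 0
3. b | ~b, 0
4. [](c | a), 0
5. ~(c | a), 0
6. ~c, 0
7. ~a, 0
8. ~b, 0
Complete open branch: satisfiable in K.
T-tableau for the formula:
1. ~([](c | a) -> (c | a)) & (b | ~b), 0
2. ~([](c | a) -> (c | a)), 0
3. b | ~b, 0
4. [](c | a), 0
5. ~(c | a), 0
6. ~c, 0
7. ~a, 0
8. c | a, 0
9. ~b, 0
10. a, 0
Accessibility: 0R0
Branch closes: a and ~a both at 0.
Every branch closes (one shown): unsatisfiable in T, hence also in S4, S5 (every S4/S5-frame is a T-frame).

K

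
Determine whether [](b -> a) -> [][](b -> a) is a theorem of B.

Tableau for the negation ~([](b -> a) -> [][](b -> a)):
1. ~([](b -> a) -> [][](b -> a)), 0
2. [](b -> a), 0
3. ~[][](b -> a), 0
4. b -> a, 0
5. a, 0
6. ~[](b -> a), 1
7. b -> a, 1
8. a, 1
9. ~(b -> a), 2
10. b, 2
11. ~a, 2
Accessibility: 0R0, 0R1, 1R0, 1R1, 1R2, 2R1, 2R2
The negation has an open branch (countermodel exists).

No, not valid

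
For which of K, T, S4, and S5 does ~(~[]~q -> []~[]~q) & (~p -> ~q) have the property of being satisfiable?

K, T, S4

S4-tableau for the formula:
1. ~(~[]~q -> []~[]~q) & (~p -> ~q), w0
2. ~(~[]~q -> []~[]~q), w0   [&-rule on 1]
3. ~p -> ~q, w0   [&-rule on 1]
4. ~[]~q, w0   [~->-rule on 2]
5. ~[]~[]~q, w0   [~->-rule on 2]
6. ~q, w0   [->-rule on 3 (branches; this branch)]
7. q, w1   [~[]-rule on 4: fresh world w1, w0Rw1]
8. []~q, w2   [~[]-rule on 5: fresh world w2, w0Rw2]
9. ~q, w2   [[]-rule on 8 via w2Rw2]
Accessibility: w0Rw0, w0Rw1, w0Rw2, w1Rw1, w2Rw2
Complete open branch: satisfiable in S4, hence also in K, T (this S4-model is also a K-model and a T-model).
S5-tableau for the formula:
1. ~(~[]~q -> []~[]~q) & (~p -> ~q), w0
2. ~(~[]~q -> []~[]~q), w0   [&-rule on 1]
3. ~p -> ~q, w0   [&-rule on 1]
4. ~[]~q, w0   [~->-rule on 2]
5. ~[]~[]~q, w0   [~->-rule on 2]
6. p, w0   [->-rule on 3 (branches; this branch)]
7. q, w1   [~[]-rule on 4: fresh world w1, w0Rw1]
8. []~q, w2   [~[]-rule on 5: fresh world w2, w0Rw2]
9. ~q, w0   [[]-rule on 8 via w2Rw0]
10. ~q, w1   [[]-rule on 8 via w2Rw1]
Accessibility: w0Rw0, w0Rw1, w0Rw2, w1Rw0, w1Rw1, w1Rw2, w2Rw0, w2Rw1, w2Rw2
Branch closes: q and ~q both at w1.
Every branch closes (one shown): unsatisfiable in S5.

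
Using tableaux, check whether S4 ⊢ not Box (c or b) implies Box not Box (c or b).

Tableau for the negation not (not Box (c or b) implies Box not Box (c or b)):
1. not (not Box (c or b) implies Box not Box (c or b)), w0
2. not Box (c or b), w0
3. not Box not Box (c or b), w0
4. not (c or b), w1
5. not c, w1
6. not b, w1
7. Box (c or b), w2
8. c or b, w2
9. b, w2
Accessibility: w0Rw0, w0Rw1, w0Rw2, w1Rw1, w2Rw2
The negation has an open branch (countermodel exists).

No, not valid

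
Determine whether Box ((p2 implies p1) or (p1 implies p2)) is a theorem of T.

Yes, valid

Tableau for the negation not Box ((p2 implies p1) or (p1 implies p2)):
1. not Box ((p2 implies p1) or (p1 implies p2)), 0
2. not ((p2 implies p1) or (p1 implies p2)), 1
3. not (p2 implies p1), 1
4. not (p1 implies p2), 1
5. p2, 1
6. not p1, 1
7. p1, 1
8. not p2, 1
Accessibility: 0R0, 0R1, 1R1
Branch closes: p1 and not p1 both at 1.
Every branch of the negation's tableau closes; the branch above is one of them.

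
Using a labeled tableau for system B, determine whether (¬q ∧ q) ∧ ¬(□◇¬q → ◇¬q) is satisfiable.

1. (¬q ∧ q) ∧ ¬(□◇¬q → ◇¬q), 0
2. ¬q ∧ q, 0   [∧-rule on 1]
3. ¬(□◇¬q → ◇¬q), 0   [∧-rule on 1]
4. ¬q, 0   [∧-rule on 2]
5. q, 0   [∧-rule on 2]
Accessibility: 0R0
Branch closes: q and ¬q both at 0.
Every branch closes; the branch above is one of them.

Unsatisfiable (every branch closes)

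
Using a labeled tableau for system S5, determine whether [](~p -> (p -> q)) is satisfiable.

1. [](~p -> (p -> q)), u
2. ~p -> (p -> q), u
3. p -> q, u
4. q, u
Accessibility: uRu

Satisfiable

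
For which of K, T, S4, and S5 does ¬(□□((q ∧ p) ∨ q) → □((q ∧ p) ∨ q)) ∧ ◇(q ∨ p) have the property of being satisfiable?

K-tableau for the formula:
1. ¬(□□((q ∧ p) ∨ q) → □((q ∧ p) ∨ q)) ∧ ◇(q ∨ p), 0
2. ¬(□□((q ∧ p) ∨ q) → □((q ∧ p) ∨ q)), 0
3. ◇(q ∨ p), 0
4. □□((q ∧ p) ∨ q), 0
5. ¬□((q ∧ p) ∨ q), 0
6. q ∨ p, 1
7. □((q ∧ p) ∨ q), 1
8. p, 1
9. ¬((q ∧ p) ∨ q), 2
10. ¬(q ∧ p), 2
11. ¬q, 2
12. □((q ∧ p) ∨ q), 2
13. ¬p, 2
Accessibility: 0R1, 0R2
Complete open branch: satisfiable in K.
T-tableau for the formula:
1. ¬(□□((q ∧ p) ∨ q) → □((q ∧ p) ∨ q)) ∧ ◇(q ∨ p), 0
2. ¬(□□((q ∧ p) ∨ q) → □((q ∧ p) ∨ q)), 0
3. ◇(q ∨ p), 0
4. □□((q ∧ p) ∨ q), 0
5. ¬□((q ∧ p) ∨ q), 0
6. □((q ∧ p) ∨ q), 0
7. (q ∧ p) ∨ q, 0
8. q ∧ p, 0
9. q, 0
10. p, 0
11. q ∨ p, 1
12. □((q ∧ p) ∨ q), 1
13. (q ∧ p) ∨ q, 1
14. p, 1
15. q ∧ p, 1
16. q, 1
17. ¬((q ∧ p) ∨ q), 2
18. ¬(q ∧ p), 2
19. ¬q, 2
20. □((q ∧ p) ∨ q), 2
21. (q ∧ p) ∨ q, 2
22. ¬p, 2
23. q ∧ p, 2
24. q, 2
25. p, 2
Accessibility: 0R0, 0R1, 0R2, 1R1, 2R2
Branch closes: q and ¬q both at 2.
Every branch closes (one shown): unsatisfiable in T, hence also in S4, S5 (every S4/S5-frame is a T-frame).

K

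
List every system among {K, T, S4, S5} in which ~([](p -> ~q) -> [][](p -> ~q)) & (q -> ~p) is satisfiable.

S4-tableau for the formula:
1. ~([](p -> ~q) -> [][](p -> ~q)) & (q -> ~p), w0
2. ~([](p -> ~q) -> [][](p -> ~q)), w0   [&-rule on 1]
3. q -> ~p, w0   [&-rule on 1]
4. [](p -> ~q), w0   [~->-rule on 2]
5. ~[][](p -> ~q), w0   [~->-rule on 2]
6. p -> ~q, w0   [[]-rule on 4 via w0Rw0]
7. ~p, w0   [->-rule on 3 (branches; this branch)]
8. ~q, w0   [->-rule on 6 (branches; this branch)]
9. ~[](p -> ~q), w1   [~[]-rule on 5: fresh world w1, w0Rw1]
10. p -> ~q, w1   [[]-rule on 4 via w0Rw1]
11. ~q, w1   [->-rule on 10 (branches; this branch)]
12. ~(p -> ~q), w2   [~[]-rule on 9: fresh world w2, w1Rw2]
13. p, w2   [~->-rule on 12]
14. q, w2   [~->-rule on 12]
15. p -> ~q, w2   [[]-rule on 4 via w0Rw2]
16. ~q, w2   [->-rule on 15 (branches; this branch)]
Accessibility: w0Rw0, w0Rw1, w0Rw2, w1Rw1, w1Rw2, w2Rw2
Branch closes: q and ~q both at w2.
Every branch closes (one shown): unsatisfiable in S4, hence also in S5 (every S5-frame is an S4-frame).
T-tableau for the formula:
1. ~([](p -> ~q) -> [][](p -> ~q)) & (q -> ~p), w0
2. ~([](p -> ~q) -> [][](p -> ~q)), w0   [&-rule on 1]
3. q -> ~p, w0   [&-rule on 1]
4. [](p -> ~q), w0   [~->-rule on 2]
5. ~[][](p -> ~q), w0   [~->-rule on 2]
6. p -> ~q, w0   [[]-rule on 4 via w0Rw0]
7. ~p, w0   [->-rule on 3 (branches; this branch)]
8. ~q, w0   [->-rule on 6 (branches; this branch)]
9. ~[](p -> ~q), w1   [~[]-rule on 5: fresh world w1, w0Rw1]
10. p -> ~q, w1   [[]-rule on 4 via w0Rw1]
11. ~q, w1   [->-rule on 10 (branches; this branch)]
12. ~(p -> ~q), w2   [~[]-rule on 9: fresh world w2, w1Rw2]
13. p, w2   [~->-rule on 12]
14. q, w2   [~->-rule on 12]
Accessibility: w0Rw0, w0Rw1, w1Rw1, w1Rw2, w2Rw2
Complete open branch: satisfiable in T, hence also in K (this T-model is also a K-model).

K, T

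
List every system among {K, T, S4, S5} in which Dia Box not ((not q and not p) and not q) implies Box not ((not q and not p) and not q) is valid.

S5-tableau for the negation not (Dia Box not ((not q and not p) and not q) implies Box not ((not q and not p) and not q)):
1. not (Dia Box not ((not q and not p) and not q) implies Box not ((not q and not p) and not q)), w0
2. Dia Box not ((not q and not p) and not q), w0
3. not Box not ((not q and not p) and not q), w0
4. Box not ((not q and not p) and not q), w1
5. not ((not q and not p) and not q), w0
6. not ((not q and not p) and not q), w1
7. not (not q and not p), w0
8. not (not q and not p), w1
9. p, w0
10. p, w1
11. (not q and not p) and not q, w2
12. not q and not p, w2
13. not q, w2
14. not p, w2
15. not ((not q and not p) and not q), w2
16. not (not q and not p), w2
17. p, w2
Accessibility: w0Rw0, w0Rw1, w0Rw2, w1Rw0, w1Rw1, w1Rw2, w2Rw0, w2Rw1, w2Rw2
Branch closes: p and not p both at w2.
Every branch closes (one shown): valid in S5.
S4-tableau for the negation not (Dia Box not ((not q and not p) and not q) implies Box not ((not q and not p) and not q)):
1. not (Dia Box not ((not q and not p) and not q) implies Box not ((not q and not p) and not q)), w0
2. Dia Box not ((not q and not p) and not q), w0
3. not Box not ((not q and not p) and not q), w0
4. Box not ((not q and not p) and not q), w1
5. not ((not q and not p) and not q), w1
6. q, w1
7. (not q and not p) and not q, w2
8. not q and not p, w2
9. not q, w2
10. not p, w2
Accessibility: w0Rw0, w0Rw1, w0Rw2, w1Rw1, w2Rw2
Complete open branch: countermodel on an S4-frame, so not valid in S4, nor in K, T (the same frame is also a K-frame and a T-frame).

S5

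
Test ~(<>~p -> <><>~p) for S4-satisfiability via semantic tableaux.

Unsatisfiable

1. ~(<>~p -> <><>~p), w0
2. <>~p, w0
3. ~<><>~p, w0
4. ~<>~p, w0
5. p, w0
6. ~p, w1
7. ~<>~p, w1
8. p, w1
Accessibility: w0Rw0, w0Rw1, w1Rw1
Branch closes: p and ~p both at w1.
Every branch closes; the branch above is one of them.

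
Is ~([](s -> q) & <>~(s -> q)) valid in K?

Tableau for the negation [](s -> q) & <>~(s -> q):
1. [](s -> q) & <>~(s -> q), w0
2. [](s -> q), w0
3. <>~(s -> q), w0
4. ~(s -> q), w1
5. s, w1
6. ~q, w1
7. s -> q, w1
8. q, w1
Accessibility: w0Rw1
Branch closes: q and ~q both at w1.
All branches of the negation close; one closing branch shown above.

Valid in K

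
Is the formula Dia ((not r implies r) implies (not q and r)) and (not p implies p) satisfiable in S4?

1. Dia ((not r implies r) implies (not q and r)) and (not p implies p), 0
2. Dia ((not r implies r) implies (not q and r)), 0
3. not p implies p, 0
4. p, 0
5. (not r implies r) implies (not q and r), 1
6. not q and r, 1
7. not q, 1
8. r, 1
Accessibility: 0R0, 0R1, 1R1

Yes, satisfiable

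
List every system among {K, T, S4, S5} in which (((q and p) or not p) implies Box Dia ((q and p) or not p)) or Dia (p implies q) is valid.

K-tableau for the negation not ((((q and p) or not p) implies Box Dia ((q and p) or not p)) or Dia (p implies q)):
1. not ((((q and p) or not p) implies Box Dia ((q and p) or not p)) or Dia (p implies q)), u
2. not (((q and p) or not p) implies Box Dia ((q and p) or not p)), u
3. not Dia (p implies q), u
4. (q and p) or not p, u
5. not Box Dia ((q and p) or not p), u
6. not p, u
7. not Dia ((q and p) or not p), v
8. not (p implies q), v
9. p, v
10. not q, v
Accessibility: uRv
Complete open branch: countermodel on a K-frame, so not valid in K.
T-tableau for the negation not ((((q and p) or not p) implies Box Dia ((q and p) or not p)) or Dia (p implies q)):
1. not ((((q and p) or not p) implies Box Dia ((q and p) or not p)) or Dia (p implies q)), u
2. not (((q and p) or not p) implies Box Dia ((q and p) or not p)), u
3. not Dia (p implies q), u
4. (q and p) or not p, u
5. not Box Dia ((q and p) or not p), u
6. not (p implies q), u
7. p, u
8. not q, u
9. q and p, u
10. q, u
Accessibility: uRu
Branch closes: q and not q both at u.
Every branch closes (one shown): valid in T, hence also in S4, S5 (every theorem of T is a theorem of S4 and S5).

T, S4, S5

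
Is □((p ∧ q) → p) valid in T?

Valid in T

Tableau for the negation ¬□((p ∧ q) → p):
1. ¬□((p ∧ q) → p), w0
2. ¬((p ∧ q) → p), w1   [¬□-rule on 1: fresh world w1, w0Rw1]
3. p ∧ q, w1   [¬→-rule on 2]
4. ¬p, w1   [¬→-rule on 2]
5. p, w1   [∧-rule on 3]
6. q, w1   [∧-rule on 3]
Accessibility: w0Rw0, w0Rw1, w1Rw1
Branch closes: p and ¬p both at w1.
Every branch of the negation's tableau closes; the branch above is one of them.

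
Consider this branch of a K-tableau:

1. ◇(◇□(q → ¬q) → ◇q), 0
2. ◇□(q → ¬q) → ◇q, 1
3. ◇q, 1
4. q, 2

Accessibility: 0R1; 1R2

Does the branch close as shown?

No world carries both an atom and its negation.

Not closed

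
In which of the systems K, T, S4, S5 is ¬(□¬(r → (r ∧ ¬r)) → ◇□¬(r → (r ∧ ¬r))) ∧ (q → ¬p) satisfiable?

T-tableau for the formula:
1. ¬(□¬(r → (r ∧ ¬r)) → ◇□¬(r → (r ∧ ¬r))) ∧ (q → ¬p), u
2. ¬(□¬(r → (r ∧ ¬r)) → ◇□¬(r → (r ∧ ¬r))), u
3. q → ¬p, u
4. □¬(r → (r ∧ ¬r)), u
5. ¬◇□¬(r → (r ∧ ¬r)), u
6. ¬(r → (r ∧ ¬r)), u
7. r, u
8. ¬(r ∧ ¬r), u
9. ¬□¬(r → (r ∧ ¬r)), u
10. ¬p, u
11. r → (r ∧ ¬r), v
12. ¬(r → (r ∧ ¬r)), v
13. r, v
14. ¬(r ∧ ¬r), v
15. ¬□¬(r → (r ∧ ¬r)), v
16. r ∧ ¬r, v
17. ¬r, v
Accessibility: uRu, uRv, vRv
Branch closes: r and ¬r both at v.
Every branch closes (one shown): unsatisfiable in T, hence also in S4, S5 (every S4/S5-frame is a T-frame).
K-tableau for the formula:
1. ¬(□¬(r → (r ∧ ¬r)) → ◇□¬(r → (r ∧ ¬r))) ∧ (q → ¬p), u
2. ¬(□¬(r → (r ∧ ¬r)) → ◇□¬(r → (r ∧ ¬r))), u
3. q → ¬p, u
4. □¬(r → (r ∧ ¬r)), u
5. ¬◇□¬(r → (r ∧ ¬r)), u
6. ¬p, u
Complete open branch: satisfiable in K.

K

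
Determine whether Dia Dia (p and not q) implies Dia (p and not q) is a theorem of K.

Tableau for the negation not (Dia Dia (p and not q) implies Dia (p and not q)):
1. not (Dia Dia (p and not q) implies Dia (p and not q)), w0
2. Dia Dia (p and not q), w0
3. not Dia (p and not q), w0
4. Dia (p and not q), w1
5. not (p and not q), w1
6. q, w1
7. p and not q, w2
8. p, w2
9. not q, w2
Accessibility: w0Rw1, w1Rw2
The negation has an open branch (countermodel exists).

Invalid (countermodel exists)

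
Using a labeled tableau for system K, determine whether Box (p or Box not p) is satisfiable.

Yes, satisfiable

1. Box (p or Box not p), u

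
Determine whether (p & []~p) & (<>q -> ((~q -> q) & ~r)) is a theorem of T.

Tableau for the negation ~((p & []~p) & (<>q -> ((~q -> q) & ~r))):
1. ~((p & []~p) & (<>q -> ((~q -> q) & ~r))), w0
2. ~(<>q -> ((~q -> q) & ~r)), w0
3. <>q, w0
4. ~((~q -> q) & ~r), w0
5. r, w0
6. q, w1
Accessibility: w0Rw0, w0Rw1, w1Rw1
The negation has an open branch (countermodel exists).

No, not valid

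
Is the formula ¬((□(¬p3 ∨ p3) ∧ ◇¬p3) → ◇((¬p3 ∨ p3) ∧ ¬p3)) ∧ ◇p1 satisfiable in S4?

Unsatisfiable

1. ¬((□(¬p3 ∨ p3) ∧ ◇¬p3) → ◇((¬p3 ∨ p3) ∧ ¬p3)) ∧ ◇p1, w0
2. ¬((□(¬p3 ∨ p3) ∧ ◇¬p3) → ◇((¬p3 ∨ p3) ∧ ¬p3)), w0
3. ◇p1, w0
4. □(¬p3 ∨ p3) ∧ ◇¬p3, w0
5. ¬◇((¬p3 ∨ p3) ∧ ¬p3), w0
6. □(¬p3 ∨ p3), w0
7. ◇¬p3, w0
8. ¬((¬p3 ∨ p3) ∧ ¬p3), w0
9. ¬p3 ∨ p3, w0
10. p3, w0
11. p1, w1
12. ¬((¬p3 ∨ p3) ∧ ¬p3), w1
13. ¬p3 ∨ p3, w1
14. p3, w1
15. ¬p3, w2
16. ¬((¬p3 ∨ p3) ∧ ¬p3), w2
17. ¬p3 ∨ p3, w2
18. ¬(¬p3 ∨ p3), w2
19. p3, w2
Accessibility: w0Rw0, w0Rw1, w0Rw2, w1Rw1, w2Rw2
Branch closes: p3 and ¬p3 both at w2.
All branches of the tableau close; one closing branch shown above.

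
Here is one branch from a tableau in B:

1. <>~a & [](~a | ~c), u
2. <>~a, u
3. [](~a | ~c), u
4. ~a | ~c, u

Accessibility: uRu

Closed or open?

No, open

No world carries both an atom and its negation.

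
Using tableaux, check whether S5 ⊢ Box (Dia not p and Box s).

Tableau for the negation not Box (Dia not p and Box s):
1. not Box (Dia not p and Box s), 0
2. not (Dia not p and Box s), 1
3. not Box s, 1
4. not s, 2
Accessibility: 0R0, 0R1, 0R2, 1R0, 1R1, 1R2, 2R0, 2R1, 2R2
The negation has an open branch (countermodel exists).

Invalid (countermodel exists)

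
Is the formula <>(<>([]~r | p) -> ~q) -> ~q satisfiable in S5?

1. <>(<>([]~r | p) -> ~q) -> ~q, 0
2. ~q, 0   [->-rule on 1 (branches; this branch)]
Accessibility: 0R0

Satisfiable (open branch found)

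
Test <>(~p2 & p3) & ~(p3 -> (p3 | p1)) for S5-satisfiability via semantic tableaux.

1. <>(~p2 & p3) & ~(p3 -> (p3 | p1)), u
2. <>(~p2 & p3), u
3. ~(p3 -> (p3 | p1)), u
4. p3, u
5. ~(p3 | p1), u
6. ~p3, u
7. ~p1, u
Accessibility: uRu
Branch closes: p3 and ~p3 both at u.
Every branch closes; the branch above is one of them.

No, unsatisfiable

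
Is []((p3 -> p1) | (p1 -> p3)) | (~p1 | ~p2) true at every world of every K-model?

Yes, valid

Tableau for the negation ~([]((p3 -> p1) | (p1 -> p3)) | (~p1 | ~p2)):
1. ~([]((p3 -> p1) | (p1 -> p3)) | (~p1 | ~p2)), 0
2. ~[]((p3 -> p1) | (p1 -> p3)), 0
3. ~(~p1 | ~p2), 0
4. p1, 0
5. p2, 0
6. ~((p3 -> p1) | (p1 -> p3)), 1
7. ~(p3 -> p1), 1
8. ~(p1 -> p3), 1
9. p3, 1
10. ~p1, 1
11. p1, 1
12. ~p3, 1
Accessibility: 0R1
Branch closes: p1 and ~p1 both at 1.
All branches of the negation close; one closing branch shown above.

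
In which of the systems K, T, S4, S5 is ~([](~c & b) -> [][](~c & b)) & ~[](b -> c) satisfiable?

K, T

S4-tableau for the formula:
1. ~([](~c & b) -> [][](~c & b)) & ~[](b -> c), 0
2. ~([](~c & b) -> [][](~c & b)), 0   [&-rule on 1]
3. ~[](b -> c), 0   [&-rule on 1]
4. [](~c & b), 0   [~->-rule on 2]
5. ~[][](~c & b), 0   [~->-rule on 2]
6. ~c & b, 0   [[]-rule on 4 via 0R0]
7. ~c, 0   [&-rule on 6]
8. b, 0   [&-rule on 6]
9. ~(b -> c), 1   [~[]-rule on 3: fresh world 1, 0R1]
10. b, 1   [~->-rule on 9]
11. ~c, 1   [~->-rule on 9]
12. ~c & b, 1   [[]-rule on 4 via 0R1]
13. ~[](~c & b), 2   [~[]-rule on 5: fresh world 2, 0R2]
14. ~c & b, 2   [[]-rule on 4 via 0R2]
15. ~c, 2   [&-rule on 14]
16. b, 2   [&-rule on 14]
17. ~(~c & b), 3   [~[]-rule on 13: fresh world 3, 2R3]
18. ~c & b, 3   [[]-rule on 4 via 0R3]
19. ~c, 3   [&-rule on 18]
20. b, 3   [&-rule on 18]
21. ~b, 3   [~&-rule on 17 (branches; this branch)]
Accessibility: 0R0, 0R1, 0R2, 0R3, 1R1, 2R2, 2R3, 3R3
Branch closes: b and ~b both at 3.
Every branch closes (one shown): unsatisfiable in S4, hence also in S5 (every S5-frame is an S4-frame).
T-tableau for the formula:
1. ~([](~c & b) -> [][](~c & b)) & ~[](b -> c), 0
2. ~([](~c & b) -> [][](~c & b)), 0   [&-rule on 1]
3. ~[](b -> c), 0   [&-rule on 1]
4. [](~c & b), 0   [~->-rule on 2]
5. ~[][](~c & b), 0   [~->-rule on 2]
6. ~c & b, 0   [[]-rule on 4 via 0R0]
7. ~c, 0   [&-rule on 6]
8. b, 0   [&-rule on 6]
9. ~(b -> c), 1   [~[]-rule on 3: fresh world 1, 0R1]
10. b, 1   [~->-rule on 9]
11. ~c, 1   [~->-rule on 9]
12. ~c & b, 1   [[]-rule on 4 via 0R1]
13. ~[](~c & b), 2   [~[]-rule on 5: fresh world 2, 0R2]
14. ~c & b, 2   [[]-rule on 4 via 0R2]
15. ~c, 2   [&-rule on 14]
16. b, 2   [&-rule on 14]
17. ~(~c & b), 3   [~[]-rule on 13: fresh world 3, 2R3]
18. ~b, 3   [~&-rule on 17 (branches; this branch)]
Accessibility: 0R0, 0R1, 0R2, 1R1, 2R2, 2R3, 3R3
Complete open branch: satisfiable in T, hence also in K (this T-model is also a K-model).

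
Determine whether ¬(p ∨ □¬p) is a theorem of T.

Tableau for the negation p ∨ □¬p:
1. p ∨ □¬p, u
2. □¬p, u
3. ¬p, u
Accessibility: uRu
The negation has an open branch (countermodel exists).

Invalid (countermodel exists)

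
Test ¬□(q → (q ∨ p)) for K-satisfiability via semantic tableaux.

1. ¬□(q → (q ∨ p)), w0
2. ¬(q → (q ∨ p)), w1
3. q, w1
4. ¬(q ∨ p), w1
5. ¬q, w1
6. ¬p, w1
Accessibility: w0Rw1
Branch closes: q and ¬q both at w1.
(One branch shown.) All branches close.

Unsatisfiable (every branch closes)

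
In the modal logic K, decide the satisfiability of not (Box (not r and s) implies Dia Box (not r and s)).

1. not (Box (not r and s) implies Dia Box (not r and s)), w0
2. Box (not r and s), w0   [neg-implies-rule on 1]
3. not Dia Box (not r and s), w0   [neg-implies-rule on 1]

Satisfiable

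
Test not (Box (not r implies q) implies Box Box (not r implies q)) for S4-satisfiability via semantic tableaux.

1. not (Box (not r implies q) implies Box Box (not r implies q)), u
2. Box (not r implies q), u   [neg-implies-rule on 1]
3. not Box Box (not r implies q), u   [neg-implies-rule on 1]
4. not r implies q, u   [Box-rule on 2 via uRu]
5. q, u   [implies-rule on 4 (branches; this branch)]
6. not Box (not r implies q), v   [neg-Box-rule on 3: fresh world v, uRv]
7. not r implies q, v   [Box-rule on 2 via uRv]
8. q, v   [implies-rule on 7 (branches; this branch)]
9. not (not r implies q), w   [neg-Box-rule on 6: fresh world w, vRw]
10. not r, w   [neg-implies-rule on 9]
11. not q, w   [neg-implies-rule on 9]
12. not r implies q, w   [Box-rule on 2 via uRw]
13. q, w   [implies-rule on 12 (branches; this branch)]
Accessibility: uRu, uRv, uRw, vRv, vRw, wRw
Branch closes: q and not q both at w.
(One branch shown.) All branches close.

Unsatisfiable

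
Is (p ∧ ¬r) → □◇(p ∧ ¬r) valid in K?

No, not valid

Tableau for the negation ¬((p ∧ ¬r) → □◇(p ∧ ¬r)):
1. ¬((p ∧ ¬r) → □◇(p ∧ ¬r)), 0
2. p ∧ ¬r, 0   [¬→-rule on 1]
3. ¬□◇(p ∧ ¬r), 0   [¬→-rule on 1]
4. p, 0   [∧-rule on 2]
5. ¬r, 0   [∧-rule on 2]
6. ¬◇(p ∧ ¬r), 1   [¬□-rule on 3: fresh world 1, 0R1]
Accessibility: 0R1
The negation has an open branch (countermodel exists).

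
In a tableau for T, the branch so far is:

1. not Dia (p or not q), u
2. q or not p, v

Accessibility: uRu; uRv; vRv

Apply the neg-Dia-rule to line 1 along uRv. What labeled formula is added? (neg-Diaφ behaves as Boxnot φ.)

neg-Diaφ behaves as Boxnot φ: propagate the negated body to each accessible world.

not (p or not q), v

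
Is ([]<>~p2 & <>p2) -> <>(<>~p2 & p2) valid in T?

Valid in T

Tableau for the negation ~(([]<>~p2 & <>p2) -> <>(<>~p2 & p2)):
1. ~(([]<>~p2 & <>p2) -> <>(<>~p2 & p2)), w0
2. []<>~p2 & <>p2, w0
3. ~<>(<>~p2 & p2), w0
4. []<>~p2, w0
5. <>p2, w0
6. ~(<>~p2 & p2), w0
7. <>~p2, w0
8. ~p2, w0
9. p2, w1
10. ~(<>~p2 & p2), w1
11. <>~p2, w1
12. ~<>~p2, w1
13. ~p2, w2
14. ~(<>~p2 & p2), w2
15. <>~p2, w2
16. ~p2, w3
17. p2, w3
Accessibility: w0Rw0, w0Rw1, w0Rw2, w1Rw1, w1Rw3, w2Rw2, w3Rw3
Branch closes: p2 and ~p2 both at w3.
All branches of the negation close; one closing branch shown above.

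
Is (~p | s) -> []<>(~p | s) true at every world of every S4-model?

Not valid

Tableau for the negation ~((~p | s) -> []<>(~p | s)):
1. ~((~p | s) -> []<>(~p | s)), w0
2. ~p | s, w0   [~->-rule on 1]
3. ~[]<>(~p | s), w0   [~->-rule on 1]
4. s, w0   [|-rule on 2 (branches; this branch)]
5. ~<>(~p | s), w1   [~[]-rule on 3: fresh world w1, w0Rw1]
6. ~(~p | s), w1   [~<>-rule on 5 via w1Rw1]
7. p, w1   [~|-rule on 6]
8. ~s, w1   [~|-rule on 6]
Accessibility: w0Rw0, w0Rw1, w1Rw1
The negation has an open branch (countermodel exists).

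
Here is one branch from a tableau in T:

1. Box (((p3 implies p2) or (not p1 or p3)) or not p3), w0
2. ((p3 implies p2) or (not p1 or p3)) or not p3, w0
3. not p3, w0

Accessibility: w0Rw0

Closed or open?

No atom appears with both signs at the same world.

Not closed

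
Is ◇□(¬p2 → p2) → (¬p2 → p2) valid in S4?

Not valid

Tableau for the negation ¬(◇□(¬p2 → p2) → (¬p2 → p2)):
1. ¬(◇□(¬p2 → p2) → (¬p2 → p2)), w0
2. ◇□(¬p2 → p2), w0
3. ¬(¬p2 → p2), w0
4. ¬p2, w0
5. □(¬p2 → p2), w1
6. ¬p2 → p2, w1
7. p2, w1
Accessibility: w0Rw0, w0Rw1, w1Rw1
The negation has an open branch (countermodel exists).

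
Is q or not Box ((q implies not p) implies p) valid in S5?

Tableau for the negation not (q or not Box ((q implies not p) implies p)):
1. not (q or not Box ((q implies not p) implies p)), w0
2. not q, w0
3. Box ((q implies not p) implies p), w0
4. (q implies not p) implies p, w0
5. p, w0
Accessibility: w0Rw0
The negation has an open branch (countermodel exists).

Invalid (countermodel exists)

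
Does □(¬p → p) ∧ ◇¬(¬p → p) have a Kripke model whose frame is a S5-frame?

1. □(¬p → p) ∧ ◇¬(¬p → p), 0
2. □(¬p → p), 0   [∧-rule on 1]
3. ◇¬(¬p → p), 0   [∧-rule on 1]
4. ¬p → p, 0   [□-rule on 2 via 0R0]
5. p, 0   [→-rule on 4 (branches; this branch)]
6. ¬(¬p → p), 1   [◇-rule on 3: fresh world 1, 0R1]
7. ¬p, 1   [¬→-rule on 6]
8. ¬p → p, 1   [□-rule on 2 via 0R1]
9. p, 1   [→-rule on 8 (branches; this branch)]
Accessibility: 0R0, 0R1, 1R0, 1R1
Branch closes: p and ¬p both at 1.
(One branch shown.) All branches close.

No, unsatisfiable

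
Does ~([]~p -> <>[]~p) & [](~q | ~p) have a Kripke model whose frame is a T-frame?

1. ~([]~p -> <>[]~p) & [](~q | ~p), u
2. ~([]~p -> <>[]~p), u
3. [](~q | ~p), u
4. []~p, u
5. ~<>[]~p, u
6. ~q | ~p, u
7. ~p, u
8. ~[]~p, u
9. p, v
10. ~q | ~p, v
11. ~p, v
Accessibility: uRu, uRv, vRv
Branch closes: p and ~p both at v.
(One branch shown.) All branches close.

Unsatisfiable (every branch closes)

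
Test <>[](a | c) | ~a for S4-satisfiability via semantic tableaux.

1. <>[](a | c) | ~a, 0
2. ~a, 0
Accessibility: 0R0

Yes, satisfiable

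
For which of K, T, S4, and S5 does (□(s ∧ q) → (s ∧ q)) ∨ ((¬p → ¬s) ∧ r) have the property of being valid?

T-tableau for the negation ¬((□(s ∧ q) → (s ∧ q)) ∨ ((¬p → ¬s) ∧ r)):
1. ¬((□(s ∧ q) → (s ∧ q)) ∨ ((¬p → ¬s) ∧ r)), w0
2. ¬(□(s ∧ q) → (s ∧ q)), w0   [¬∨-rule on 1]
3. ¬((¬p → ¬s) ∧ r), w0   [¬∨-rule on 1]
4. □(s ∧ q), w0   [¬→-rule on 2]
5. ¬(s ∧ q), w0   [¬→-rule on 2]
6. s ∧ q, w0   [□-rule on 4 via w0Rw0]
7. s, w0   [∧-rule on 6]
8. q, w0   [∧-rule on 6]
9. ¬(¬p → ¬s), w0   [¬∧-rule on 3 (branches; this branch)]
10. ¬p, w0   [¬→-rule on 9]
11. ¬q, w0   [¬∧-rule on 5 (branches; this branch)]
Accessibility: w0Rw0
Branch closes: q and ¬q both at w0.
Every branch closes (one shown): valid in T, hence also in S4, S5 (every theorem of T is a theorem of S4 and S5).
K-tableau for the negation ¬((□(s ∧ q) → (s ∧ q)) ∨ ((¬p → ¬s) ∧ r)):
1. ¬((□(s ∧ q) → (s ∧ q)) ∨ ((¬p → ¬s) ∧ r)), w0
2. ¬(□(s ∧ q) → (s ∧ q)), w0   [¬∨-rule on 1]
3. ¬((¬p → ¬s) ∧ r), w0   [¬∨-rule on 1]
4. □(s ∧ q), w0   [¬→-rule on 2]
5. ¬(s ∧ q), w0   [¬→-rule on 2]
6. ¬r, w0   [¬∧-rule on 3 (branches; this branch)]
7. ¬q, w0   [¬∧-rule on 5 (branches; this branch)]
Complete open branch: countermodel on a K-frame, so not valid in K.

T, S4, S5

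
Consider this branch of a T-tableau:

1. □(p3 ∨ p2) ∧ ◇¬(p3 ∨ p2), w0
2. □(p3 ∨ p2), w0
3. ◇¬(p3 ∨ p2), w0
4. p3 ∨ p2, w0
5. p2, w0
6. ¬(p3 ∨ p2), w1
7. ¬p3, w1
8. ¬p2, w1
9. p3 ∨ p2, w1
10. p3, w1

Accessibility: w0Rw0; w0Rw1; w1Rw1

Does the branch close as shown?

Both p3 and ¬p3 appear at w1.

Yes, closed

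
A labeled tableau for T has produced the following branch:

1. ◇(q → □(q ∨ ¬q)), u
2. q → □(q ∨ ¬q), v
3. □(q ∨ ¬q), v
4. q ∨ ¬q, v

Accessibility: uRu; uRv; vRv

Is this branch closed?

There is no literal clash: for every atom and world, at most one sign appears.

No, open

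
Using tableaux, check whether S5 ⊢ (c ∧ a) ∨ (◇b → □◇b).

Tableau for the negation ¬((c ∧ a) ∨ (◇b → □◇b)):
1. ¬((c ∧ a) ∨ (◇b → □◇b)), 0
2. ¬(c ∧ a), 0   [¬∨-rule on 1]
3. ¬(◇b → □◇b), 0   [¬∨-rule on 1]
4. ◇b, 0   [¬→-rule on 3]
5. ¬□◇b, 0   [¬→-rule on 3]
6. ¬a, 0   [¬∧-rule on 2 (branches; this branch)]
7. b, 1   [◇-rule on 4: fresh world 1, 0R1]
8. ¬◇b, 2   [¬□-rule on 5: fresh world 2, 0R2]
9. ¬b, 0   [¬◇-rule on 8 via 2R0]
10. ¬b, 1   [¬◇-rule on 8 via 2R1]
Accessibility: 0R0, 0R1, 0R2, 1R0, 1R1, 1R2, 2R0, 2R1, 2R2
Branch closes: b and ¬b both at 1.
All branches of the negation close; one closing branch shown above.

Valid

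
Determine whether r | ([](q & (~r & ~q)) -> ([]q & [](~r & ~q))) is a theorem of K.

Valid in K

Tableau for the negation ~(r | ([](q & (~r & ~q)) -> ([]q & [](~r & ~q)))):
1. ~(r | ([](q & (~r & ~q)) -> ([]q & [](~r & ~q)))), w0
2. ~r, w0
3. ~([](q & (~r & ~q)) -> ([]q & [](~r & ~q))), w0
4. [](q & (~r & ~q)), w0
5. ~([]q & [](~r & ~q)), w0
6. ~[](~r & ~q), w0
7. ~(~r & ~q), w1
8. q & (~r & ~q), w1
9. q, w1
10. ~r & ~q, w1
11. ~r, w1
12. ~q, w1
Accessibility: w0Rw1
Branch closes: q and ~q both at w1.
Every branch of the negation's tableau closes; the branch above is one of them.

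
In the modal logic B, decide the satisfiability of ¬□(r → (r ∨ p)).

1. ¬□(r → (r ∨ p)), 0
2. ¬(r → (r ∨ p)), 1   [¬□-rule on 1: fresh world 1, 0R1]
3. r, 1   [¬→-rule on 2]
4. ¬(r ∨ p), 1   [¬→-rule on 2]
5. ¬r, 1   [¬∨-rule on 4]
6. ¬p, 1   [¬∨-rule on 4]
Accessibility: 0R0, 0R1, 1R0, 1R1
Branch closes: r and ¬r both at 1.
Every branch closes; the branch above is one of them.

No, unsatisfiable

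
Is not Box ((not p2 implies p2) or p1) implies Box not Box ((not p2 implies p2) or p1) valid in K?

Tableau for the negation not (not Box ((not p2 implies p2) or p1) implies Box not Box ((not p2 implies p2) or p1)):
1. not (not Box ((not p2 implies p2) or p1) implies Box not Box ((not p2 implies p2) or p1)), 0
2. not Box ((not p2 implies p2) or p1), 0   [neg-implies-rule on 1]
3. not Box not Box ((not p2 implies p2) or p1), 0   [neg-implies-rule on 1]
4. not ((not p2 implies p2) or p1), 1   [neg-Box-rule on 2: fresh world 1, 0R1]
5. not (not p2 implies p2), 1   [neg-or-rule on 4]
6. not p1, 1   [neg-or-rule on 4]
7. not p2, 1   [neg-implies-rule on 5]
8. Box ((not p2 implies p2) or p1), 2   [neg-Box-rule on 3: fresh world 2, 0R2]
Accessibility: 0R1, 0R2
The negation has an open branch (countermodel exists).

Not valid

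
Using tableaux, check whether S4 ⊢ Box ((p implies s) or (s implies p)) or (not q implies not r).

Valid

Tableau for the negation not (Box ((p implies s) or (s implies p)) or (not q implies not r)):
1. not (Box ((p implies s) or (s implies p)) or (not q implies not r)), 0
2. not Box ((p implies s) or (s implies p)), 0
3. not (not q implies not r), 0
4. not q, 0
5. r, 0
6. not ((p implies s) or (s implies p)), 1
7. not (p implies s), 1
8. not (s implies p), 1
9. p, 1
10. not s, 1
11. s, 1
12. not p, 1
Accessibility: 0R0, 0R1, 1R1
Branch closes: s and not s both at 1.
Every branch of the negation's tableau closes; the branch above is one of them.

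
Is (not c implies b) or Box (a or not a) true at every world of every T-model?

Tableau for the negation not ((not c implies b) or Box (a or not a)):
1. not ((not c implies b) or Box (a or not a)), w0
2. not (not c implies b), w0
3. not Box (a or not a), w0
4. not c, w0
5. not b, w0
6. not (a or not a), w1
7. not a, w1
8. a, w1
Accessibility: w0Rw0, w0Rw1, w1Rw1
Branch closes: a and not a both at w1.
Every branch of the negation's tableau closes; the branch above is one of them.

Valid in T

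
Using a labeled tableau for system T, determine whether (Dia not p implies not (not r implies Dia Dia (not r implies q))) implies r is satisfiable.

1. (Dia not p implies not (not r implies Dia Dia (not r implies q))) implies r, u
2. r, u
Accessibility: uRu

Satisfiable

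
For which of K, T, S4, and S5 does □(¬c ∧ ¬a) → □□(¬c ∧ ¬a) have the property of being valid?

S4, S5

S4-tableau for the negation ¬(□(¬c ∧ ¬a) → □□(¬c ∧ ¬a)):
1. ¬(□(¬c ∧ ¬a) → □□(¬c ∧ ¬a)), w0
2. □(¬c ∧ ¬a), w0   [¬→-rule on 1]
3. ¬□□(¬c ∧ ¬a), w0   [¬→-rule on 1]
4. ¬c ∧ ¬a, w0   [□-rule on 2 via w0Rw0]
5. ¬c, w0   [∧-rule on 4]
6. ¬a, w0   [∧-rule on 4]
7. ¬□(¬c ∧ ¬a), w1   [¬□-rule on 3: fresh world w1, w0Rw1]
8. ¬c ∧ ¬a, w1   [□-rule on 2 via w0Rw1]
9. ¬c, w1   [∧-rule on 8]
10. ¬a, w1   [∧-rule on 8]
11. ¬(¬c ∧ ¬a), w2   [¬□-rule on 7: fresh world w2, w1Rw2]
12. ¬c ∧ ¬a, w2   [□-rule on 2 via w0Rw2]
13. ¬c, w2   [∧-rule on 12]
14. ¬a, w2   [∧-rule on 12]
15. a, w2   [¬∧-rule on 11 (branches; this branch)]
Accessibility: w0Rw0, w0Rw1, w0Rw2, w1Rw1, w1Rw2, w2Rw2
Branch closes: a and ¬a both at w2.
Every branch closes (one shown): valid in S4, hence also in S5 (every theorem of S4 is a theorem of S5).
T-tableau for the negation ¬(□(¬c ∧ ¬a) → □□(¬c ∧ ¬a)):
1. ¬(□(¬c ∧ ¬a) → □□(¬c ∧ ¬a)), w0
2. □(¬c ∧ ¬a), w0   [¬→-rule on 1]
3. ¬□□(¬c ∧ ¬a), w0   [¬→-rule on 1]
4. ¬c ∧ ¬a, w0   [□-rule on 2 via w0Rw0]
5. ¬c, w0   [∧-rule on 4]
6. ¬a, w0   [∧-rule on 4]
7. ¬□(¬c ∧ ¬a), w1   [¬□-rule on 3: fresh world w1, w0Rw1]
8. ¬c ∧ ¬a, w1   [□-rule on 2 via w0Rw1]
9. ¬c, w1   [∧-rule on 8]
10. ¬a, w1   [∧-rule on 8]
11. ¬(¬c ∧ ¬a), w2   [¬□-rule on 7: fresh world w2, w1Rw2]
12. a, w2   [¬∧-rule on 11 (branches; this branch)]
Accessibility: w0Rw0, w0Rw1, w1Rw1, w1Rw2, w2Rw2
Complete open branch: countermodel on a T-frame, so not valid in T, nor in K (the same frame is also a K-frame).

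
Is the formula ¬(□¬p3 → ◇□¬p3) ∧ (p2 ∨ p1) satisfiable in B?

No, unsatisfiable

1. ¬(□¬p3 → ◇□¬p3) ∧ (p2 ∨ p1), 0
2. ¬(□¬p3 → ◇□¬p3), 0   [∧-rule on 1]
3. p2 ∨ p1, 0   [∧-rule on 1]
4. □¬p3, 0   [¬→-rule on 2]
5. ¬◇□¬p3, 0   [¬→-rule on 2]
6. ¬p3, 0   [□-rule on 4 via 0R0]
7. ¬□¬p3, 0   [¬◇-rule on 5 via 0R0]
8. p1, 0   [∨-rule on 3 (branches; this branch)]
9. p3, 1   [¬□-rule on 7: fresh world 1, 0R1]
10. ¬p3, 1   [□-rule on 4 via 0R1]
Accessibility: 0R0, 0R1, 1R0, 1R1
Branch closes: p3 and ¬p3 both at 1.
Every branch closes; the branch above is one of them.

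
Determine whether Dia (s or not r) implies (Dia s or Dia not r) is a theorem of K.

Valid in K

Tableau for the negation not (Dia (s or not r) implies (Dia s or Dia not r)):
1. not (Dia (s or not r) implies (Dia s or Dia not r)), w0
2. Dia (s or not r), w0   [neg-implies-rule on 1]
3. not (Dia s or Dia not r), w0   [neg-implies-rule on 1]
4. not Dia s, w0   [neg-or-rule on 3]
5. not Dia not r, w0   [neg-or-rule on 3]
6. s or not r, w1   [Dia-rule on 2: fresh world w1, w0Rw1]
7. not s, w1   [neg-Dia-rule on 4 via w0Rw1]
8. r, w1   [neg-Dia-rule on 5 via w0Rw1]
9. not r, w1   [or-rule on 6 (branches; this branch)]
Accessibility: w0Rw1
Branch closes: r and not r both at w1.
All branches of the negation close; one closing branch shown above.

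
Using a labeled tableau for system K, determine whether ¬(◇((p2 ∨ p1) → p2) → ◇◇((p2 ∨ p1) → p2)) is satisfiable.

Satisfiable

1. ¬(◇((p2 ∨ p1) → p2) → ◇◇((p2 ∨ p1) → p2)), u
2. ◇((p2 ∨ p1) → p2), u
3. ¬◇◇((p2 ∨ p1) → p2), u
4. (p2 ∨ p1) → p2, v
5. ¬◇((p2 ∨ p1) → p2), v
6. p2, v
Accessibility: uRv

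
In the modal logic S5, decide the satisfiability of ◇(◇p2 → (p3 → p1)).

Satisfiable

1. ◇(◇p2 → (p3 → p1)), u
2. ◇p2 → (p3 → p1), v
3. p3 → p1, v
4. p1, v
Accessibility: uRu, uRv, vRu, vRv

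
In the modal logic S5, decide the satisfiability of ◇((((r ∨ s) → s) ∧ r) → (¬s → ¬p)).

1. ◇((((r ∨ s) → s) ∧ r) → (¬s → ¬p)), u
2. (((r ∨ s) → s) ∧ r) → (¬s → ¬p), v
3. ¬s → ¬p, v
4. ¬p, v
Accessibility: uRu, uRv, vRu, vRv

Satisfiable (open branch found)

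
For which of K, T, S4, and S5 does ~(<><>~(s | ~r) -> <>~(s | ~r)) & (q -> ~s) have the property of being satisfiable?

T-tableau for the formula:
1. ~(<><>~(s | ~r) -> <>~(s | ~r)) & (q -> ~s), 0
2. ~(<><>~(s | ~r) -> <>~(s | ~r)), 0   [&-rule on 1]
3. q -> ~s, 0   [&-rule on 1]
4. <><>~(s | ~r), 0   [~->-rule on 2]
5. ~<>~(s | ~r), 0   [~->-rule on 2]
6. s | ~r, 0   [~<>-rule on 5 via 0R0]
7. ~s, 0   [->-rule on 3 (branches; this branch)]
8. ~r, 0   [|-rule on 6 (branches; this branch)]
9. <>~(s | ~r), 1   [<>-rule on 4: fresh world 1, 0R1]
10. s | ~r, 1   [~<>-rule on 5 via 0R1]
11. ~r, 1   [|-rule on 10 (branches; this branch)]
12. ~(s | ~r), 2   [<>-rule on 9: fresh world 2, 1R2]
13. ~s, 2   [~|-rule on 12]
14. r, 2   [~|-rule on 12]
Accessibility: 0R0, 0R1, 1R1, 1R2, 2R2
Complete open branch: satisfiable in T, hence also in K (this T-model is also a K-model).
S4-tableau for the formula:
1. ~(<><>~(s | ~r) -> <>~(s | ~r)) & (q -> ~s), 0
2. ~(<><>~(s | ~r) -> <>~(s | ~r)), 0   [&-rule on 1]
3. q -> ~s, 0   [&-rule on 1]
4. <><>~(s | ~r), 0   [~->-rule on 2]
5. ~<>~(s | ~r), 0   [~->-rule on 2]
6. s | ~r, 0   [~<>-rule on 5 via 0R0]
7. ~s, 0   [->-rule on 3 (branches; this branch)]
8. ~r, 0   [|-rule on 6 (branches; this branch)]
9. <>~(s | ~r), 1   [<>-rule on 4: fresh world 1, 0R1]
10. s | ~r, 1   [~<>-rule on 5 via 0R1]
11. ~r, 1   [|-rule on 10 (branches; this branch)]
12. ~(s | ~r), 2   [<>-rule on 9: fresh world 2, 1R2]
13. ~s, 2   [~|-rule on 12]
14. r, 2   [~|-rule on 12]
15. s | ~r, 2   [~<>-rule on 5 via 0R2]
16. ~r, 2   [|-rule on 15 (branches; this branch)]
Accessibility: 0R0, 0R1, 0R2, 1R1, 1R2, 2R2
Branch closes: r and ~r both at 2.
Every branch closes (one shown): unsatisfiable in S4, hence also in S5 (every S5-frame is an S4-frame).

K, T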